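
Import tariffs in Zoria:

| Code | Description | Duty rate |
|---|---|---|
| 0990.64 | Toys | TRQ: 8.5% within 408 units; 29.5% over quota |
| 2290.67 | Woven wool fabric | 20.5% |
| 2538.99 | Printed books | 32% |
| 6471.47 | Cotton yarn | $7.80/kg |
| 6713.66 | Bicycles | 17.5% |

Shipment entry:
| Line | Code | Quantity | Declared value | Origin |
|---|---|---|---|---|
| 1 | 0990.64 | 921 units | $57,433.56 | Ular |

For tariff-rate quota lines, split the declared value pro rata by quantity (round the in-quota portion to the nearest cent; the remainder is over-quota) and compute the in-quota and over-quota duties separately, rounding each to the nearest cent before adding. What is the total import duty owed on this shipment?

$11,599.89

Line 1 (0990.64, Ular, 921 units, $57,433.56):
Code 0990.64 is under a tariff-rate quota (threshold 408 units). In-quota: 408 units at 8.5%; over-quota: 513 units at 29.5%.
Pro-rata value split: in-quota = $57,433.56 × 408/921 = $25,442.88; over-quota = $57,433.56 − $25,442.88 = $31,990.68.
In-quota duty = $25,442.88 × 8.5% = $2,162.64. Over-quota duty = $31,990.68 × 29.5% = $9,437.25.
Line duty = $2,162.64 + $9,437.25 = $11,599.89.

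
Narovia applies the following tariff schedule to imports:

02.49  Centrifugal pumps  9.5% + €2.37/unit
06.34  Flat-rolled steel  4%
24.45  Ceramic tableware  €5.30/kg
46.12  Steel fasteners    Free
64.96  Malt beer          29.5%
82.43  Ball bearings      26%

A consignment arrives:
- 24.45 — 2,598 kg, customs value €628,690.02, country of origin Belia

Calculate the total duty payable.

€13,769.40

Line 1 (24.45, Belia, 2,598 kg, €628,690.02):
Base rate for 24.45 is €5.30/kg.
Duty = 2,598 × €5.30 = €13,769.40.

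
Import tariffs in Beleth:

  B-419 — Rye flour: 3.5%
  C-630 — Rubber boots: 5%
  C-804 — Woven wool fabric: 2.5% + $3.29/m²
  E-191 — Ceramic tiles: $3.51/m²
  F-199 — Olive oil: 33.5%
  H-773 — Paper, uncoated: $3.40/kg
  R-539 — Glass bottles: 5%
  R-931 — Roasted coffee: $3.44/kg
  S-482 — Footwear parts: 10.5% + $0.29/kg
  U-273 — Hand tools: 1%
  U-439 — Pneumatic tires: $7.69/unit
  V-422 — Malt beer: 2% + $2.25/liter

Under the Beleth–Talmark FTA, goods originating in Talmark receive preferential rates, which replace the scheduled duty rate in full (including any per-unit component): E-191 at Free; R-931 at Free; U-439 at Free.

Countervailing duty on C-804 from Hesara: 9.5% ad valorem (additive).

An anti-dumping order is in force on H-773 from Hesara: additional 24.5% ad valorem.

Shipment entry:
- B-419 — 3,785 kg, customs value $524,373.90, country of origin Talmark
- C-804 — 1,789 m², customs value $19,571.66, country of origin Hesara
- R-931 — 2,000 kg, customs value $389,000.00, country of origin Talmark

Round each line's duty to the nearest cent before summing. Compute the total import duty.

Line 1 (B-419, Talmark, 3,785 kg, $524,373.90):
Base rate for B-419 is 3.5%.
Origin Talmark is the FTA partner but B-419 is not on the preference list; base rate stands.
Duty = $524,373.90 × 3.5% = $18,353.09.
Line 2 (C-804, Hesara, 1,789 m², $19,571.66):
Base rate for C-804 is 2.5% + $3.29/m².
Additional duty on C-804 from Hesara: +9.5%. Applied ad valorem rate: 2.5% + 9.5% = 12%.
Duty = $19,571.66 × 12% + 1,789 × $3.29 = $8,234.41.
Line 3 (R-931, Talmark, 2,000 kg, $389,000.00):
Base rate for R-931 is $3.44/kg.
Origin Talmark qualifies under the Beleth–Talmark agreement and R-931 is covered: preferential rate Free applies instead.
Duty = $389,000.00 × 0% = $0.00.
Total = $18,353.09 + $8,234.41 + $0.00 = $26,587.50.

$26,587.50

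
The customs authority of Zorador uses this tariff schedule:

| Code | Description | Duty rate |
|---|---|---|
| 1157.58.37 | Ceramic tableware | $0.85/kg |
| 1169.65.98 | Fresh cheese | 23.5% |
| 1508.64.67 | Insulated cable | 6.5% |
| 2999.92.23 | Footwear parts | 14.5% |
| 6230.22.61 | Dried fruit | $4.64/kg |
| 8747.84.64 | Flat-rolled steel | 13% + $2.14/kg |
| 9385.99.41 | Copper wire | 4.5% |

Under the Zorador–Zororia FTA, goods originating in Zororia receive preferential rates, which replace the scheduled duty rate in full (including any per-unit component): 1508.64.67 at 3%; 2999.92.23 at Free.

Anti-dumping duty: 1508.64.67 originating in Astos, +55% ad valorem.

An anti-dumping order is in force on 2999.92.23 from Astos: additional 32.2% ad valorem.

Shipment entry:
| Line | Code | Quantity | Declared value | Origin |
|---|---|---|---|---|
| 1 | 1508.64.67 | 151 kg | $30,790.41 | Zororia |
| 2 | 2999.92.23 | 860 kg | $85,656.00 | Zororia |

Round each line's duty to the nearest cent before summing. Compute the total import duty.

$923.71

Line 1 (1508.64.67, Zororia, 151 kg, $30,790.41):
Base rate for 1508.64.67 is 6.5%.
Origin Zororia qualifies under the Zorador–Zororia agreement and 1508.64.67 is covered: preferential rate 3% applies instead.
The additional-duty order on 1508.64.67 targets Astos, not Zororia; it does not apply.
Duty = $30,790.41 × 3% = $923.71.
Line 2 (2999.92.23, Zororia, 860 kg, $85,656.00):
Base rate for 2999.92.23 is 14.5%.
Origin Zororia qualifies under the Zorador–Zororia agreement and 2999.92.23 is covered: preferential rate Free applies instead.
The additional-duty order on 2999.92.23 targets Astos, not Zororia; it does not apply.
Duty = $85,656.00 × 0% = $0.00.
Total = $923.71 + $0.00 = $923.71.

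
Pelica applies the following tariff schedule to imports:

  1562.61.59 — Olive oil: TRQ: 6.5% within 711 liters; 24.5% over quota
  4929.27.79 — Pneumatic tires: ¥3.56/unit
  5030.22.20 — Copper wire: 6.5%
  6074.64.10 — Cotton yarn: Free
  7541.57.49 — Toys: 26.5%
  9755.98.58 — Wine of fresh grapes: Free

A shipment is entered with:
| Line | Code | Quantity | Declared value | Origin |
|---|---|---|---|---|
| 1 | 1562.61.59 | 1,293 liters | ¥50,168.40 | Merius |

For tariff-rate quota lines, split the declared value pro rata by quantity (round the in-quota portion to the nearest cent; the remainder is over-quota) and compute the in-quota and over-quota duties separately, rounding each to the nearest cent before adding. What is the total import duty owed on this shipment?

Line 1 (1562.61.59, Merius, 1,293 liters, ¥50,168.40):
Code 1562.61.59 is under a tariff-rate quota (threshold 711 liters). In-quota: 711 liters at 6.5%; over-quota: 582 liters at 24.5%.
Pro-rata value split: in-quota = ¥50,168.40 × 711/1,293 = ¥27,586.80; over-quota = ¥50,168.40 − ¥27,586.80 = ¥22,581.60.
In-quota duty = ¥27,586.80 × 6.5% = ¥1,793.14. Over-quota duty = ¥22,581.60 × 24.5% = ¥5,532.49.
Line duty = ¥1,793.14 + ¥5,532.49 = ¥7,325.63.

¥7,325.63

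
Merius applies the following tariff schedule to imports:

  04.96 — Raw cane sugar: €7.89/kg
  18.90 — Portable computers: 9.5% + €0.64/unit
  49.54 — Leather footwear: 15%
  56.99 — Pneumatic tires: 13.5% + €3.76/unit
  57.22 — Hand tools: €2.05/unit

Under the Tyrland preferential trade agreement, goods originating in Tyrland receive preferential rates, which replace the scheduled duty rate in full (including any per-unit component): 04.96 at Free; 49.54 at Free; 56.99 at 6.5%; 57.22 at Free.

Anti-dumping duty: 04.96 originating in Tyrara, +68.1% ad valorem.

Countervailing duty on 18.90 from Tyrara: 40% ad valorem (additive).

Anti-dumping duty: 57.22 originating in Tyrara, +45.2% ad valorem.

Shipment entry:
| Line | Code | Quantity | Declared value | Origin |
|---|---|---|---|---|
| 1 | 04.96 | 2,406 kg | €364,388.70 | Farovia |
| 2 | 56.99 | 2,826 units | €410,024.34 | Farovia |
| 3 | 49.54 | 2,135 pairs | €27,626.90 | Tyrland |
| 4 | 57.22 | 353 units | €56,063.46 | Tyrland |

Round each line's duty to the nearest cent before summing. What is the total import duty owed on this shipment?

Line 1 (04.96, Farovia, 2,406 kg, €364,388.70):
Base rate for 04.96 is €7.89/kg.
04.96 has an FTA preferential rate, but origin Farovia is not Tyrland; base rate stands.
The additional-duty order on 04.96 targets Tyrara, not Farovia; it does not apply.
Duty = 2,406 × €7.89 = €18,983.34.
Line 2 (56.99, Farovia, 2,826 units, €410,024.34):
Base rate for 56.99 is 13.5% + €3.76/unit.
56.99 has an FTA preferential rate, but origin Farovia is not Tyrland; base rate stands.
Duty = €410,024.34 × 13.5% + 2,826 × €3.76 = €65,979.05.
Line 3 (49.54, Tyrland, 2,135 pairs, €27,626.90):
Base rate for 49.54 is 15%.
Origin Tyrland qualifies under the Merius–Tyrland agreement and 49.54 is covered: preferential rate Free applies instead.
Duty = €27,626.90 × 0% = €0.00.
Line 4 (57.22, Tyrland, 353 units, €56,063.46):
Base rate for 57.22 is €2.05/unit.
Origin Tyrland qualifies under the Merius–Tyrland agreement and 57.22 is covered: preferential rate Free applies instead.
The additional-duty order on 57.22 targets Tyrara, not Tyrland; it does not apply.
Duty = €56,063.46 × 0% = €0.00.
Total = €18,983.34 + €65,979.05 + €0.00 + €0.00 = €84,962.39.

€84,962.39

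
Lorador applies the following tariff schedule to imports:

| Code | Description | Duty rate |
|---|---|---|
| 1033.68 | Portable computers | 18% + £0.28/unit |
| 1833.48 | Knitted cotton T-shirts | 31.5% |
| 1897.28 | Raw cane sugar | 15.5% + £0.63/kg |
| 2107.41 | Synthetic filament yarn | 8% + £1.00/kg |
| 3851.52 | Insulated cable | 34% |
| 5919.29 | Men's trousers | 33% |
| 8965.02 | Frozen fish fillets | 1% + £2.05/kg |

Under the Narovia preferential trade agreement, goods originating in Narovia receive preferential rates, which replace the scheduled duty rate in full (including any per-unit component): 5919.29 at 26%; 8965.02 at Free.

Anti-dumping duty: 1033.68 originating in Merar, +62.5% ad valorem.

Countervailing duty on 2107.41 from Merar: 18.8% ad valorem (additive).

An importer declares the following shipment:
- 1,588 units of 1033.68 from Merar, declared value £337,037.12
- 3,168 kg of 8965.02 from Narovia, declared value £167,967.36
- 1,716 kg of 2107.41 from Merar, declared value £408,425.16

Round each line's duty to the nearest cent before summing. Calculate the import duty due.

£382,933.46

Line 1 (1033.68, Merar, 1,588 units, £337,037.12):
Base rate for 1033.68 is 18% + £0.28/unit.
Additional duty on 1033.68 from Merar: +62.5%. Applied ad valorem rate: 18% + 62.5% = 80.5%.
Duty = £337,037.12 × 80.5% + 1,588 × £0.28 = £271,759.52.
Line 2 (8965.02, Narovia, 3,168 kg, £167,967.36):
Base rate for 8965.02 is 1% + £2.05/kg.
Origin Narovia qualifies under the Lorador–Narovia agreement and 8965.02 is covered: preferential rate Free applies instead.
Duty = £167,967.36 × 0% = £0.00.
Line 3 (2107.41, Merar, 1,716 kg, £408,425.16):
Base rate for 2107.41 is 8% + £1.00/kg.
Additional duty on 2107.41 from Merar: +18.8%. Applied ad valorem rate: 8% + 18.8% = 26.8%.
Duty = £408,425.16 × 26.8% + 1,716 × £1.00 = £111,173.94.
Total = £271,759.52 + £0.00 + £111,173.94 = £382,933.46.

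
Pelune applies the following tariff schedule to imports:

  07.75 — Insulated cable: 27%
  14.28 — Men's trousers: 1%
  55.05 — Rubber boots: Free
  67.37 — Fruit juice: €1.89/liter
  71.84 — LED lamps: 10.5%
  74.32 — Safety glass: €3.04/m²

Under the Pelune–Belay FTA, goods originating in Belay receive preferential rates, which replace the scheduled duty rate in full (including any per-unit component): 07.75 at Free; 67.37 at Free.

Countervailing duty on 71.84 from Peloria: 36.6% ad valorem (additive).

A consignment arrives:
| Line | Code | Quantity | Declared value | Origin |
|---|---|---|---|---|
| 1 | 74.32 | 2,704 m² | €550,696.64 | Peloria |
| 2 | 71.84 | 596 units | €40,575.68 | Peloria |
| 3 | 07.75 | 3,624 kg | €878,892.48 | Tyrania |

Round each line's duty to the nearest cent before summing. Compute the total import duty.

€264,632.28

Line 1 (74.32, Peloria, 2,704 m², €550,696.64):
Base rate for 74.32 is €3.04/m².
Duty = 2,704 × €3.04 = €8,220.16.
Line 2 (71.84, Peloria, 596 units, €40,575.68):
Base rate for 71.84 is 10.5%.
Additional duty on 71.84 from Peloria: +36.6%. Applied ad valorem rate: 10.5% + 36.6% = 47.1%.
Duty = €40,575.68 × 47.1% = €19,111.15.
Line 3 (07.75, Tyrania, 3,624 kg, €878,892.48):
Base rate for 07.75 is 27%.
07.75 has an FTA preferential rate, but origin Tyrania is not Belay; base rate stands.
Duty = €878,892.48 × 27% = €237,300.97.
Total = €8,220.16 + €19,111.15 + €237,300.97 = €264,632.28.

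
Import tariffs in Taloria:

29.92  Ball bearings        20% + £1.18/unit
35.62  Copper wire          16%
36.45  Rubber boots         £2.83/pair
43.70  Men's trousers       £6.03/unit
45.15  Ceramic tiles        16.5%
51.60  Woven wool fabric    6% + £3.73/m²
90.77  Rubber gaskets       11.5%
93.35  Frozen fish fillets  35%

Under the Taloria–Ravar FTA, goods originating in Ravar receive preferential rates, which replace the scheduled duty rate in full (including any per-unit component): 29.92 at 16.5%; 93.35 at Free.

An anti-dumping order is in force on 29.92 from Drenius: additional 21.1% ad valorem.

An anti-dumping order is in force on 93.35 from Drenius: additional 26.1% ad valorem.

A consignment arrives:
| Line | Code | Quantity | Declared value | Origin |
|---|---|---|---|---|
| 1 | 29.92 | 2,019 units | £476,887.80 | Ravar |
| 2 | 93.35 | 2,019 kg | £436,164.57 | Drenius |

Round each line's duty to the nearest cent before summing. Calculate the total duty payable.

Line 1 (29.92, Ravar, 2,019 units, £476,887.80):
Base rate for 29.92 is 20% + £1.18/unit.
Origin Ravar qualifies under the Taloria–Ravar agreement and 29.92 is covered: preferential rate 16.5% applies instead.
The additional-duty order on 29.92 targets Drenius, not Ravar; it does not apply.
Duty = £476,887.80 × 16.5% = £78,686.49.
Line 2 (93.35, Drenius, 2,019 kg, £436,164.57):
Base rate for 93.35 is 35%.
93.35 has an FTA preferential rate, but origin Drenius is not Ravar; base rate stands.
Additional duty on 93.35 from Drenius: +26.1%. Applied ad valorem rate: 35% + 26.1% = 61.1%.
Duty = £436,164.57 × 61.1% = £266,496.55.
Total = £78,686.49 + £266,496.55 = £345,183.04.

£345,183.04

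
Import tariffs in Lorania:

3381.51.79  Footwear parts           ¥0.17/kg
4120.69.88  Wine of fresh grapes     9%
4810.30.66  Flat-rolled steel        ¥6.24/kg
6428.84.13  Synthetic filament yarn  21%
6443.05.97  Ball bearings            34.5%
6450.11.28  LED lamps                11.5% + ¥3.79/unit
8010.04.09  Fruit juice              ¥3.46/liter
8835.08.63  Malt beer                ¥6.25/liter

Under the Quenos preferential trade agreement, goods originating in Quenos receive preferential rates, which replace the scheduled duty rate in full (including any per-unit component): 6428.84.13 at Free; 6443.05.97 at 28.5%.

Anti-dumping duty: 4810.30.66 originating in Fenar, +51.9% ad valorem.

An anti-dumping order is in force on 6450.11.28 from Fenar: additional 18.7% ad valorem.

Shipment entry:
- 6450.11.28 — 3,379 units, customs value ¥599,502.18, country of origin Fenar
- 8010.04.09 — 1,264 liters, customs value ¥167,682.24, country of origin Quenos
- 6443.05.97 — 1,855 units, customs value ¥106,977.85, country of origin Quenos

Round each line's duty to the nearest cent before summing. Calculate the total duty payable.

¥228,718.20

Line 1 (6450.11.28, Fenar, 3,379 units, ¥599,502.18):
Base rate for 6450.11.28 is 11.5% + ¥3.79/unit.
Additional duty on 6450.11.28 from Fenar: +18.7%. Applied ad valorem rate: 11.5% + 18.7% = 30.2%.
Duty = ¥599,502.18 × 30.2% + 3,379 × ¥3.79 = ¥193,856.07.
Line 2 (8010.04.09, Quenos, 1,264 liters, ¥167,682.24):
Base rate for 8010.04.09 is ¥3.46/liter.
Origin Quenos is the FTA partner but 8010.04.09 is not on the preference list; base rate stands.
Duty = 1,264 × ¥3.46 = ¥4,373.44.
Line 3 (6443.05.97, Quenos, 1,855 units, ¥106,977.85):
Base rate for 6443.05.97 is 34.5%.
Origin Quenos qualifies under the Lorania–Quenos agreement and 6443.05.97 is covered: preferential rate 28.5% applies instead.
Duty = ¥106,977.85 × 28.5% = ¥30,488.69.
Total = ¥193,856.07 + ¥4,373.44 + ¥30,488.69 = ¥228,718.20.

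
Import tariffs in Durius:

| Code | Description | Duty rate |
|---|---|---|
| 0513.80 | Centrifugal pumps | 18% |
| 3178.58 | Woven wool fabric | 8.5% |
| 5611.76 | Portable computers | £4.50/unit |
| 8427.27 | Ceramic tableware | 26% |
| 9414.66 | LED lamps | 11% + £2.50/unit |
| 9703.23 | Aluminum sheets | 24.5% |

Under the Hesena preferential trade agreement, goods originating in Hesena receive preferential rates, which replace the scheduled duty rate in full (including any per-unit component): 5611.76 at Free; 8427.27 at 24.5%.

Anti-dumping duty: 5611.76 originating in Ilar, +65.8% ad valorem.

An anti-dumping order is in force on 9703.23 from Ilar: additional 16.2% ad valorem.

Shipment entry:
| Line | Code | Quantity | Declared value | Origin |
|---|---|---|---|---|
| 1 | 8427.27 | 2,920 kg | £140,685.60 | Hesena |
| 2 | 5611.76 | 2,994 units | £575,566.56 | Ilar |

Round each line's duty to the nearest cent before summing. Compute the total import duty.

Line 1 (8427.27, Hesena, 2,920 kg, £140,685.60):
Base rate for 8427.27 is 26%.
Origin Hesena qualifies under the Durius–Hesena agreement and 8427.27 is covered: preferential rate 24.5% applies instead.
Duty = £140,685.60 × 24.5% = £34,467.97.
Line 2 (5611.76, Ilar, 2,994 units, £575,566.56):
Base rate for 5611.76 is £4.50/unit.
5611.76 has an FTA preferential rate, but origin Ilar is not Hesena; base rate stands.
Additional duty on 5611.76 from Ilar: +65.8% ad valorem. Applied ad valorem rate = 65.8%.
Duty = £575,566.56 × 65.8% + 2,994 × £4.50 = £392,195.80.
Total = £34,467.97 + £392,195.80 = £426,663.77.

£426,663.77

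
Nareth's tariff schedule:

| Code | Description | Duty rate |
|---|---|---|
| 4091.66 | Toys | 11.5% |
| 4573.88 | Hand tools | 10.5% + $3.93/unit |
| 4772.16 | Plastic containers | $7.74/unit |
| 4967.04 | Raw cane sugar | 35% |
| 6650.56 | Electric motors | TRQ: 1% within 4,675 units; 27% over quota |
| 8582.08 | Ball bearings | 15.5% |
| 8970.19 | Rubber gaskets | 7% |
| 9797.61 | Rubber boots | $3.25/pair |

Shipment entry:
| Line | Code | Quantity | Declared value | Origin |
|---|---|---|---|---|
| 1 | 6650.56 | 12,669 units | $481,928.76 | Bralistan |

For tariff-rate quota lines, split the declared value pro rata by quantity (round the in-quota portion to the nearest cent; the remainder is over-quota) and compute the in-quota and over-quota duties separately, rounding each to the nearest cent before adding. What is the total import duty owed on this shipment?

Line 1 (6650.56, Bralistan, 12,669 units, $481,928.76):
Code 6650.56 is under a tariff-rate quota (threshold 4,675 units). In-quota: 4,675 units at 1%; over-quota: 7,994 units at 27%.
Pro-rata value split: in-quota = $481,928.76 × 4,675/12,669 = $177,837.00; over-quota = $481,928.76 − $177,837.00 = $304,091.76.
In-quota duty = $177,837.00 × 1% = $1,778.37. Over-quota duty = $304,091.76 × 27% = $82,104.78.
Line duty = $1,778.37 + $82,104.78 = $83,883.15.

$83,883.15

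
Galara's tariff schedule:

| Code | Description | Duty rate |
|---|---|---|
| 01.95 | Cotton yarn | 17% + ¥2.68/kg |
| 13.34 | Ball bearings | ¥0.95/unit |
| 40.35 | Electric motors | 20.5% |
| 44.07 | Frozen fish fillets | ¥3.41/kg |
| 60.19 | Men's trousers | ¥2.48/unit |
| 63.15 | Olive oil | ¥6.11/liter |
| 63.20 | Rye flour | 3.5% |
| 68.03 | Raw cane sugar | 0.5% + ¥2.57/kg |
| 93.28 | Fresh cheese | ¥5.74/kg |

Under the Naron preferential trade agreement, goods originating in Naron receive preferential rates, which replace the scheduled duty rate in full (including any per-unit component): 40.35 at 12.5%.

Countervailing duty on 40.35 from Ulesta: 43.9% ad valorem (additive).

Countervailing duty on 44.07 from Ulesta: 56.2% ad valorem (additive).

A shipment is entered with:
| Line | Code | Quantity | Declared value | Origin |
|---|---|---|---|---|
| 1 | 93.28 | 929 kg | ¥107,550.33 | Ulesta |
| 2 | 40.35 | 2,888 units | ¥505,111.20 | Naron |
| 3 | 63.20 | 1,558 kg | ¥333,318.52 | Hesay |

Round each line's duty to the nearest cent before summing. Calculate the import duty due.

¥80,137.51

Line 1 (93.28, Ulesta, 929 kg, ¥107,550.33):
Base rate for 93.28 is ¥5.74/kg.
Duty = 929 × ¥5.74 = ¥5,332.46.
Line 2 (40.35, Naron, 2,888 units, ¥505,111.20):
Base rate for 40.35 is 20.5%.
Origin Naron qualifies under the Galara–Naron agreement and 40.35 is covered: preferential rate 12.5% applies instead.
The additional-duty order on 40.35 targets Ulesta, not Naron; it does not apply.
Duty = ¥505,111.20 × 12.5% = ¥63,138.90.
Line 3 (63.20, Hesay, 1,558 kg, ¥333,318.52):
Base rate for 63.20 is 3.5%.
Duty = ¥333,318.52 × 3.5% = ¥11,666.15.
Total = ¥5,332.46 + ¥63,138.90 + ¥11,666.15 = ¥80,137.51.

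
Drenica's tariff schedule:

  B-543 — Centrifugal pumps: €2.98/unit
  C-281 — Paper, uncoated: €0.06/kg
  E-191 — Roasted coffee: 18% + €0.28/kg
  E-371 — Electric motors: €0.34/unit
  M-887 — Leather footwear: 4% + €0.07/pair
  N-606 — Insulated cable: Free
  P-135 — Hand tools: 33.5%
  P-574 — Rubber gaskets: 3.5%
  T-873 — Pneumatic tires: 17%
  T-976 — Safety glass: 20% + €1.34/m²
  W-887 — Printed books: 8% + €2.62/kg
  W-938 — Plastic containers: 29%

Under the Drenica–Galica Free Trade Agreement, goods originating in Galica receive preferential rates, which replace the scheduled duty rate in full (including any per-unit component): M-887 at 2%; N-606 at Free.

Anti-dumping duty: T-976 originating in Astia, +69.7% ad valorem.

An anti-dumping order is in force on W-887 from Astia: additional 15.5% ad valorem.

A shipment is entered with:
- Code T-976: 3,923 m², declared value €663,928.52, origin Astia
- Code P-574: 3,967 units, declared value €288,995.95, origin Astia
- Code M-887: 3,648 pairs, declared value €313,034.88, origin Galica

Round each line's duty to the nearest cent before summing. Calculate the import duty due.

€617,176.26

Line 1 (T-976, Astia, 3,923 m², €663,928.52):
Base rate for T-976 is 20% + €1.34/m².
Additional duty on T-976 from Astia: +69.7%. Applied ad valorem rate: 20% + 69.7% = 89.7%.
Duty = €663,928.52 × 89.7% + 3,923 × €1.34 = €600,800.70.
Line 2 (P-574, Astia, 3,967 units, €288,995.95):
Base rate for P-574 is 3.5%.
Duty = €288,995.95 × 3.5% = €10,114.86.
Line 3 (M-887, Galica, 3,648 pairs, €313,034.88):
Base rate for M-887 is 4% + €0.07/pair.
Origin Galica qualifies under the Drenica–Galica agreement and M-887 is covered: preferential rate 2% applies instead.
Duty = €313,034.88 × 2% = €6,260.70.
Total = €600,800.70 + €10,114.86 + €6,260.70 = €617,176.26.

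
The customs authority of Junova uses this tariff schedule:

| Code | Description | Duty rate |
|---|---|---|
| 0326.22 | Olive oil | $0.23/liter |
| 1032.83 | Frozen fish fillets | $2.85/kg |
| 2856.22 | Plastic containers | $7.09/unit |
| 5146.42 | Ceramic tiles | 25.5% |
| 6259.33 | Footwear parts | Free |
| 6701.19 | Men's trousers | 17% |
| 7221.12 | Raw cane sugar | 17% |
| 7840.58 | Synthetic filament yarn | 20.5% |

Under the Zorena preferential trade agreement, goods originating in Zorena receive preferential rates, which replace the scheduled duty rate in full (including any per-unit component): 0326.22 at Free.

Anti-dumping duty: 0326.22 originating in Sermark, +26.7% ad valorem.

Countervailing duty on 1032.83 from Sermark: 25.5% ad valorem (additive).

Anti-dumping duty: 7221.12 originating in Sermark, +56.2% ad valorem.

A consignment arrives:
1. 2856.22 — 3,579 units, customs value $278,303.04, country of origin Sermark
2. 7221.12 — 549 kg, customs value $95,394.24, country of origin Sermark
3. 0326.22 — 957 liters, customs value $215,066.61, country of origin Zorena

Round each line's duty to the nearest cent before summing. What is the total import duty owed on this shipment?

Line 1 (2856.22, Sermark, 3,579 units, $278,303.04):
Base rate for 2856.22 is $7.09/unit.
Duty = 3,579 × $7.09 = $25,375.11.
Line 2 (7221.12, Sermark, 549 kg, $95,394.24):
Base rate for 7221.12 is 17%.
Additional duty on 7221.12 from Sermark: +56.2%. Applied ad valorem rate: 17% + 56.2% = 73.2%.
Duty = $95,394.24 × 73.2% = $69,828.58.
Line 3 (0326.22, Zorena, 957 liters, $215,066.61):
Base rate for 0326.22 is $0.23/liter.
Origin Zorena qualifies under the Junova–Zorena agreement and 0326.22 is covered: preferential rate Free applies instead.
The additional-duty order on 0326.22 targets Sermark, not Zorena; it does not apply.
Duty = $215,066.61 × 0% = $0.00.
Total = $25,375.11 + $69,828.58 + $0.00 = $95,203.69.

$95,203.69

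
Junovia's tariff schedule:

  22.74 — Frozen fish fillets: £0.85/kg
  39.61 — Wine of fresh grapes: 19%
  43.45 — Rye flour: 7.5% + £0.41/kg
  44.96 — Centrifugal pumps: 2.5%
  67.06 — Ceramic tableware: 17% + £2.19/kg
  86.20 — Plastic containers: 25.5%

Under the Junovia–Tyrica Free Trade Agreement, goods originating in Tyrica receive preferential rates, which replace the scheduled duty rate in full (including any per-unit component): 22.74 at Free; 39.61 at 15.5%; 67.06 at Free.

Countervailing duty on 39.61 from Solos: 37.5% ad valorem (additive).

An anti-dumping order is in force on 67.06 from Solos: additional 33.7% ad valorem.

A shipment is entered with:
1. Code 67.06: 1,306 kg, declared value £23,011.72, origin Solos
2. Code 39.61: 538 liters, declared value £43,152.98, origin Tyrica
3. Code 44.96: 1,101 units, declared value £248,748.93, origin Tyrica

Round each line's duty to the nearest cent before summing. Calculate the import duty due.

£27,434.51

Line 1 (67.06, Solos, 1,306 kg, £23,011.72):
Base rate for 67.06 is 17% + £2.19/kg.
67.06 has an FTA preferential rate, but origin Solos is not Tyrica; base rate stands.
Additional duty on 67.06 from Solos: +33.7%. Applied ad valorem rate: 17% + 33.7% = 50.7%.
Duty = £23,011.72 × 50.7% + 1,306 × £2.19 = £14,527.08.
Line 2 (39.61, Tyrica, 538 liters, £43,152.98):
Base rate for 39.61 is 19%.
Origin Tyrica qualifies under the Junovia–Tyrica agreement and 39.61 is covered: preferential rate 15.5% applies instead.
The additional-duty order on 39.61 targets Solos, not Tyrica; it does not apply.
Duty = £43,152.98 × 15.5% = £6,688.71.
Line 3 (44.96, Tyrica, 1,101 units, £248,748.93):
Base rate for 44.96 is 2.5%.
Origin Tyrica is the FTA partner but 44.96 is not on the preference list; base rate stands.
Duty = £248,748.93 × 2.5% = £6,218.72.
Total = £14,527.08 + £6,688.71 + £6,218.72 = £27,434.51.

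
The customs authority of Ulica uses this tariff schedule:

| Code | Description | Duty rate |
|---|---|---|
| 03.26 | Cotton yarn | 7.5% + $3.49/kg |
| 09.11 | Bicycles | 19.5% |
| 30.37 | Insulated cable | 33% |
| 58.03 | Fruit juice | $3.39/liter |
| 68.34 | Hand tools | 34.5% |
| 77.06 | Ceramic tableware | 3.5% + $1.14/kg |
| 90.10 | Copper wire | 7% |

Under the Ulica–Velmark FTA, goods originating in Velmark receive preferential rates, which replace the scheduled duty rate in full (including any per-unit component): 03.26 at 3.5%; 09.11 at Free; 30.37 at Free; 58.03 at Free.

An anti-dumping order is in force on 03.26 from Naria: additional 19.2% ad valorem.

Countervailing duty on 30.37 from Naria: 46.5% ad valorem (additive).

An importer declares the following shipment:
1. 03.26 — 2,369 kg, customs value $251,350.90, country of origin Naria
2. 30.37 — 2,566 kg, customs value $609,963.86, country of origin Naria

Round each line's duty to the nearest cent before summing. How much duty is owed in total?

Line 1 (03.26, Naria, 2,369 kg, $251,350.90):
Base rate for 03.26 is 7.5% + $3.49/kg.
03.26 has an FTA preferential rate, but origin Naria is not Velmark; base rate stands.
Additional duty on 03.26 from Naria: +19.2%. Applied ad valorem rate: 7.5% + 19.2% = 26.7%.
Duty = $251,350.90 × 26.7% + 2,369 × $3.49 = $75,378.50.
Line 2 (30.37, Naria, 2,566 kg, $609,963.86):
Base rate for 30.37 is 33%.
30.37 has an FTA preferential rate, but origin Naria is not Velmark; base rate stands.
Additional duty on 30.37 from Naria: +46.5%. Applied ad valorem rate: 33% + 46.5% = 79.5%.
Duty = $609,963.86 × 79.5% = $484,921.27.
Total = $75,378.50 + $484,921.27 = $560,299.77.

$560,299.77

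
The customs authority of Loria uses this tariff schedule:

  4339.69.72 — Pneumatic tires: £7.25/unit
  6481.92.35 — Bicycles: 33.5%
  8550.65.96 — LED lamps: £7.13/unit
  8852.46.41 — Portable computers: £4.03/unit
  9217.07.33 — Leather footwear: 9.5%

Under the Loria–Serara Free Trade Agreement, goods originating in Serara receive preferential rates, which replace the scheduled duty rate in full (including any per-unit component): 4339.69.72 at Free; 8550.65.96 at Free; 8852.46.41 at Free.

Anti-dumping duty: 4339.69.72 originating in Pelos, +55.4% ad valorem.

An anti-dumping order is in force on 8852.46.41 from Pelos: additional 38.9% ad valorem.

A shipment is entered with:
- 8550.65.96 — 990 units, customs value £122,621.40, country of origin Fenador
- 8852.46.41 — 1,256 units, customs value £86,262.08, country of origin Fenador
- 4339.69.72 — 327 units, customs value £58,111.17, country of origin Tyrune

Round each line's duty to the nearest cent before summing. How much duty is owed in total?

£14,491.13

Line 1 (8550.65.96, Fenador, 990 units, £122,621.40):
Base rate for 8550.65.96 is £7.13/unit.
8550.65.96 has an FTA preferential rate, but origin Fenador is not Serara; base rate stands.
Duty = 990 × £7.13 = £7,058.70.
Line 2 (8852.46.41, Fenador, 1,256 units, £86,262.08):
Base rate for 8852.46.41 is £4.03/unit.
8852.46.41 has an FTA preferential rate, but origin Fenador is not Serara; base rate stands.
The additional-duty order on 8852.46.41 targets Pelos, not Fenador; it does not apply.
Duty = 1,256 × £4.03 = £5,061.68.
Line 3 (4339.69.72, Tyrune, 327 units, £58,111.17):
Base rate for 4339.69.72 is £7.25/unit.
4339.69.72 has an FTA preferential rate, but origin Tyrune is not Serara; base rate stands.
The additional-duty order on 4339.69.72 targets Pelos, not Tyrune; it does not apply.
Duty = 327 × £7.25 = £2,370.75.
Total = £7,058.70 + £5,061.68 + £2,370.75 = £14,491.13.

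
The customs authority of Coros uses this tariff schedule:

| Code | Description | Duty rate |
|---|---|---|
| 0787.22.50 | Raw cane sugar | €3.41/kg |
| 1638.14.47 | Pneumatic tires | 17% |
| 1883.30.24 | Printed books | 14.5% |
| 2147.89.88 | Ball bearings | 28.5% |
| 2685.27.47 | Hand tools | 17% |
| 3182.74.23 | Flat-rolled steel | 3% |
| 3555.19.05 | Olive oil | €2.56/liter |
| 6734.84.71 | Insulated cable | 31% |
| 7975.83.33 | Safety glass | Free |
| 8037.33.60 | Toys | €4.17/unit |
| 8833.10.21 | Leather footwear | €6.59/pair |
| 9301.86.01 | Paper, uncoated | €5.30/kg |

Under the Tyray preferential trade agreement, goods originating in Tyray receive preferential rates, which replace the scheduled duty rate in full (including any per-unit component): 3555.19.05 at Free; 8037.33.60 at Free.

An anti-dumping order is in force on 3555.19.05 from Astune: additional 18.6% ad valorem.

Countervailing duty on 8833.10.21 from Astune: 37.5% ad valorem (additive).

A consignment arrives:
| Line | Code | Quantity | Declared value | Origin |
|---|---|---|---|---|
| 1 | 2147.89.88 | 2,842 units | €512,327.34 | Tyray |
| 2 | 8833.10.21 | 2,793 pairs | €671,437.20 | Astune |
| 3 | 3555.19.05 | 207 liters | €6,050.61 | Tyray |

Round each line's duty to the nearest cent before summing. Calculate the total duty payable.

€416,208.11

Line 1 (2147.89.88, Tyray, 2,842 units, €512,327.34):
Base rate for 2147.89.88 is 28.5%.
Origin Tyray is the FTA partner but 2147.89.88 is not on the preference list; base rate stands.
Duty = €512,327.34 × 28.5% = €146,013.29.
Line 2 (8833.10.21, Astune, 2,793 pairs, €671,437.20):
Base rate for 8833.10.21 is €6.59/pair.
Additional duty on 8833.10.21 from Astune: +37.5% ad valorem. Applied ad valorem rate = 37.5%.
Duty = €671,437.20 × 37.5% + 2,793 × €6.59 = €270,194.82.
Line 3 (3555.19.05, Tyray, 207 liters, €6,050.61):
Base rate for 3555.19.05 is €2.56/liter.
Origin Tyray qualifies under the Coros–Tyray agreement and 3555.19.05 is covered: preferential rate Free applies instead.
The additional-duty order on 3555.19.05 targets Astune, not Tyray; it does not apply.
Duty = €6,050.61 × 0% = €0.00.
Total = €146,013.29 + €270,194.82 + €0.00 = €416,208.11.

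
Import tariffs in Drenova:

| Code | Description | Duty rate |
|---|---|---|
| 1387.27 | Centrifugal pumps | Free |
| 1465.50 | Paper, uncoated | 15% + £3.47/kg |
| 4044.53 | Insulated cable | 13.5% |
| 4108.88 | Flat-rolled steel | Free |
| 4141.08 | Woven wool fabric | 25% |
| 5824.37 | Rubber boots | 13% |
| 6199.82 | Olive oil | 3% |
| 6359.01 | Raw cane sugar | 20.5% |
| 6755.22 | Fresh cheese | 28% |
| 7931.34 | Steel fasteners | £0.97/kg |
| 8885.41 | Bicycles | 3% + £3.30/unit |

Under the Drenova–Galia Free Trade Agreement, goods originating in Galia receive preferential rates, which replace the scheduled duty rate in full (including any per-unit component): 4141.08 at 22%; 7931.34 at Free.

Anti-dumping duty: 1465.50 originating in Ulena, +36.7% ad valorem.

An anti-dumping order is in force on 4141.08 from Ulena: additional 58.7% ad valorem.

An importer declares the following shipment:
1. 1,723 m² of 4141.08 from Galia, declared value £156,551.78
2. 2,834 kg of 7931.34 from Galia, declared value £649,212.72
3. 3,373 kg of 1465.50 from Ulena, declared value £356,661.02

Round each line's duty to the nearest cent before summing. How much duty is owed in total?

£230,539.45

Line 1 (4141.08, Galia, 1,723 m², £156,551.78):
Base rate for 4141.08 is 25%.
Origin Galia qualifies under the Drenova–Galia agreement and 4141.08 is covered: preferential rate 22% applies instead.
The additional-duty order on 4141.08 targets Ulena, not Galia; it does not apply.
Duty = £156,551.78 × 22% = £34,441.39.
Line 2 (7931.34, Galia, 2,834 kg, £649,212.72):
Base rate for 7931.34 is £0.97/kg.
Origin Galia qualifies under the Drenova–Galia agreement and 7931.34 is covered: preferential rate Free applies instead.
Duty = £649,212.72 × 0% = £0.00.
Line 3 (1465.50, Ulena, 3,373 kg, £356,661.02):
Base rate for 1465.50 is 15% + £3.47/kg.
Additional duty on 1465.50 from Ulena: +36.7%. Applied ad valorem rate: 15% + 36.7% = 51.7%.
Duty = £356,661.02 × 51.7% + 3,373 × £3.47 = £196,098.06.
Total = £34,441.39 + £0.00 + £196,098.06 = £230,539.45.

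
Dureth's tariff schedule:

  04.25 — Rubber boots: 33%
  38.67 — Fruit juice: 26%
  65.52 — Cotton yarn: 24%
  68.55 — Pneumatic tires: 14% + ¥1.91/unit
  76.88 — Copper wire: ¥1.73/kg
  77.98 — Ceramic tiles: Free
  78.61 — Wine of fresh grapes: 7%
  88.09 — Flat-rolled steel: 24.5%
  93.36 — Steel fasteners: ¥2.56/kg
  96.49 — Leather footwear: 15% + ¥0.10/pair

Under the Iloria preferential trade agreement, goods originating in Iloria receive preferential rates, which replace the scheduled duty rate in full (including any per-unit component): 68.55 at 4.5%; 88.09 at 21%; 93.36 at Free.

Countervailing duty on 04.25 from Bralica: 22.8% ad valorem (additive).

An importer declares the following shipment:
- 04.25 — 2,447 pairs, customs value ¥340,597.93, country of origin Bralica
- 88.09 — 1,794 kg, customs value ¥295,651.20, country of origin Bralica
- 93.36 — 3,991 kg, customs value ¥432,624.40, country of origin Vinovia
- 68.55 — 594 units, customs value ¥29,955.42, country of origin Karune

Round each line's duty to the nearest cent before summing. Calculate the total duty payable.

Line 1 (04.25, Bralica, 2,447 pairs, ¥340,597.93):
Base rate for 04.25 is 33%.
Additional duty on 04.25 from Bralica: +22.8%. Applied ad valorem rate: 33% + 22.8% = 55.8%.
Duty = ¥340,597.93 × 55.8% = ¥190,053.64.
Line 2 (88.09, Bralica, 1,794 kg, ¥295,651.20):
Base rate for 88.09 is 24.5%.
88.09 has an FTA preferential rate, but origin Bralica is not Iloria; base rate stands.
Duty = ¥295,651.20 × 24.5% = ¥72,434.54.
Line 3 (93.36, Vinovia, 3,991 kg, ¥432,624.40):
Base rate for 93.36 is ¥2.56/kg.
93.36 has an FTA preferential rate, but origin Vinovia is not Iloria; base rate stands.
Duty = 3,991 × ¥2.56 = ¥10,216.96.
Line 4 (68.55, Karune, 594 units, ¥29,955.42):
Base rate for 68.55 is 14% + ¥1.91/unit.
68.55 has an FTA preferential rate, but origin Karune is not Iloria; base rate stands.
Duty = ¥29,955.42 × 14% + 594 × ¥1.91 = ¥5,328.30.
Total = ¥190,053.64 + ¥72,434.54 + ¥10,216.96 + ¥5,328.30 = ¥278,033.44.

¥278,033.44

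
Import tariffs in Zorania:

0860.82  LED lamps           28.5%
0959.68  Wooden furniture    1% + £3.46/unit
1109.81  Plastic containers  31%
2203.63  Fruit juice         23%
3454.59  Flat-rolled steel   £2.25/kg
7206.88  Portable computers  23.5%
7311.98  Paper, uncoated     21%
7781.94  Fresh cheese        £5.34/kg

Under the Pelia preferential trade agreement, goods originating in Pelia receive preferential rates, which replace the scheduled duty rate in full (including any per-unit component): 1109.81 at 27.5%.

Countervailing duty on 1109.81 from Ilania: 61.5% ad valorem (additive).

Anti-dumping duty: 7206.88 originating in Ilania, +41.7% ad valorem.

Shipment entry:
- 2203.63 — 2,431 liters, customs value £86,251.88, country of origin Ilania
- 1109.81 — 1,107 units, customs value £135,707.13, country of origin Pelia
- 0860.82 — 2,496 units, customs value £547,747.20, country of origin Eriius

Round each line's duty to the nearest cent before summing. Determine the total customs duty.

Line 1 (2203.63, Ilania, 2,431 liters, £86,251.88):
Base rate for 2203.63 is 23%.
Duty = £86,251.88 × 23% = £19,837.93.
Line 2 (1109.81, Pelia, 1,107 units, £135,707.13):
Base rate for 1109.81 is 31%.
Origin Pelia qualifies under the Zorania–Pelia agreement and 1109.81 is covered: preferential rate 27.5% applies instead.
The additional-duty order on 1109.81 targets Ilania, not Pelia; it does not apply.
Duty = £135,707.13 × 27.5% = £37,319.46.
Line 3 (0860.82, Eriius, 2,496 units, £547,747.20):
Base rate for 0860.82 is 28.5%.
Duty = £547,747.20 × 28.5% = £156,107.95.
Total = £19,837.93 + £37,319.46 + £156,107.95 = £213,265.34.

£213,265.34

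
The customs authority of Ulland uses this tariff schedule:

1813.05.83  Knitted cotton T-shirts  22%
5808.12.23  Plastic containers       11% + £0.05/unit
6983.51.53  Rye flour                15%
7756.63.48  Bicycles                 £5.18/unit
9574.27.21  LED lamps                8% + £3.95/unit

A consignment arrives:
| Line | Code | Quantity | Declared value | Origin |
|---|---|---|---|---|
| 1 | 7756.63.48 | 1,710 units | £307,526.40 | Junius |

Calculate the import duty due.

£8,857.80

Line 1 (7756.63.48, Junius, 1,710 units, £307,526.40):
Base rate for 7756.63.48 is £5.18/unit.
Duty = 1,710 × £5.18 = £8,857.80.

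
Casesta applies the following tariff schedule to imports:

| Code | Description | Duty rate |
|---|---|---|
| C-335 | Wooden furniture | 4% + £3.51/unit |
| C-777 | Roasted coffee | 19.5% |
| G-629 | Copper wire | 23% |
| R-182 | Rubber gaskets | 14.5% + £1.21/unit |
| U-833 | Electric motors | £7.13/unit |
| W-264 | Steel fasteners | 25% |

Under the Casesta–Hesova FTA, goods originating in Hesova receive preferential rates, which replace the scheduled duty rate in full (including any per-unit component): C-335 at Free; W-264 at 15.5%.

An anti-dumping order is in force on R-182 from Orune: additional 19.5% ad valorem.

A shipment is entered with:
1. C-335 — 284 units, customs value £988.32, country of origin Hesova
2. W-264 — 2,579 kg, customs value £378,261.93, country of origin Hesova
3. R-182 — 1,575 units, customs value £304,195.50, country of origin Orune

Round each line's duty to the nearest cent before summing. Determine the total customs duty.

Line 1 (C-335, Hesova, 284 units, £988.32):
Base rate for C-335 is 4% + £3.51/unit.
Origin Hesova qualifies under the Casesta–Hesova agreement and C-335 is covered: preferential rate Free applies instead.
Duty = £988.32 × 0% = £0.00.
Line 2 (W-264, Hesova, 2,579 kg, £378,261.93):
Base rate for W-264 is 25%.
Origin Hesova qualifies under the Casesta–Hesova agreement and W-264 is covered: preferential rate 15.5% applies instead.
Duty = £378,261.93 × 15.5% = £58,630.60.
Line 3 (R-182, Orune, 1,575 units, £304,195.50):
Base rate for R-182 is 14.5% + £1.21/unit.
Additional duty on R-182 from Orune: +19.5%. Applied ad valorem rate: 14.5% + 19.5% = 34%.
Duty = £304,195.50 × 34% + 1,575 × £1.21 = £105,332.22.
Total = £0.00 + £58,630.60 + £105,332.22 = £163,962.82.

£163,962.82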